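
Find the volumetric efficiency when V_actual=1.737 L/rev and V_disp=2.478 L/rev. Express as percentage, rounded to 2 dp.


eta_v = (V_actual / V_disp) * 100
Ratio = 1.737 / 2.478 = 0.7010
eta_v = 0.7010 * 100 = 70.10%


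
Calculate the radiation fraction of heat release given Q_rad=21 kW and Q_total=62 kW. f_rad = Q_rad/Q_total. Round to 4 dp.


f_rad = Q_rad / Q_total
f_rad = 21 / 62 = 0.3387


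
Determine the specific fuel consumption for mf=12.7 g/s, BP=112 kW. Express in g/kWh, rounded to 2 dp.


SFC = (mf / BP) * 3600
Rate = 12.7 / 112 = 0.113393 g/(s*kW)
SFC = 0.113393 * 3600 = 408.21 g/kWh


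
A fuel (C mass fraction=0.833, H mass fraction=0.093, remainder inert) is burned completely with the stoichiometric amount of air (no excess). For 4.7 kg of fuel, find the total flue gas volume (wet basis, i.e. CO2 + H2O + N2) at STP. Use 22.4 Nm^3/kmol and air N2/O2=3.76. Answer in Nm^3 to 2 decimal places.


Per kg fuel: CO2 = (C/12 kmol)*22.4 = (0.833/12)*22.4 = 1.55493 Nm^3
Per kg fuel: H2O = (H/2 kmol)*22.4 = (0.093/2)*22.4 = 1.04160 Nm^3
O2 needed per kg fuel = C/12 + H/4 = 0.833/12 + 0.093/4 = 0.09266667 kmol
Per kg fuel: N2 = O2*3.76*22.4 = 0.09266667*3.76*22.4 = 7.80476 Nm^3
Total per kg = 1.55493 + 1.04160 + 7.80476 = 10.40129 Nm^3
Total = 10.40129 * 4.7 = 48.89 Nm^3


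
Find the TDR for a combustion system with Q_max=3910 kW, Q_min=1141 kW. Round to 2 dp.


TDR = Q_max / Q_min
TDR = 3910 / 1141 = 3.43


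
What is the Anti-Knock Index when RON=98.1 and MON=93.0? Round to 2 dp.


AKI = (RON + MON) / 2
AKI = (98.1 + 93.0) / 2
AKI = 191.1 / 2 = 95.55


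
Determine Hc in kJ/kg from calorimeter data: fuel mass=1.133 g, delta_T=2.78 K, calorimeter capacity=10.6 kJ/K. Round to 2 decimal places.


Hc = C_cal * delta_T / m_fuel
Q_released = 10.6 * 2.78 = 29.4680 kJ
m_fuel = 1.133 g = 1.133/1000 kg = 0.001133 kg
Hc = 29.4680 / 0.001133 = 26008.83 kJ/kg


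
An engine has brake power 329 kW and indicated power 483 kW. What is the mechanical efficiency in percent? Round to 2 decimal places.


eta_mech = (BP / IP) * 100
Ratio = 329 / 483 = 0.6812
eta_mech = 0.6812 * 100 = 68.12%


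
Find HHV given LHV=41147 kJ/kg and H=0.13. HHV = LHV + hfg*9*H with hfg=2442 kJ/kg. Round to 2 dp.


HHV = LHV + hfg * 9 * H
Water addition = 2442 * 9 * 0.13 = 2857.140 kJ/kg
HHV = 41147 + 2857.140 = 44004.14 kJ/kg


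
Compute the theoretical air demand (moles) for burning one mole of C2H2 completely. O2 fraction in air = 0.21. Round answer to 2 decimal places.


Balanced combustion: C2H2 + 2.5 O2 -> 2 CO2 + 1 H2O
O2 needed = C + H/4 = 2 + 2/4 = 2.50 moles
Air moles = O2 / 0.21 = 2.50 / 0.21 = 11.90 moles air


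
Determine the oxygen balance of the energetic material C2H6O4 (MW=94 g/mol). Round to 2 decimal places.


OB = -1600 * (2C + H/2 - O) / MW
Inner = 2*2 + 6/2 - 4 = 3.00
OB = -1600 * 3.00 / 94 = -51.06%


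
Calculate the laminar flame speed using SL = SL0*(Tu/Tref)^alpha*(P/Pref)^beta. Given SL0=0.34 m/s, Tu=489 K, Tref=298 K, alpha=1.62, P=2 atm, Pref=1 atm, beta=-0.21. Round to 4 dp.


SL = SL0 * (Tu/Tref)^alpha * (P/Pref)^beta
T ratio = 489/298 = 1.64093960
(T ratio)^alpha = 1.64093960^1.62 = 2.230745
(P/Pref)^beta = 2^(-0.21) = 0.864537
SL = 0.34 * 2.230745 * 0.864537 = 0.6557 m/s


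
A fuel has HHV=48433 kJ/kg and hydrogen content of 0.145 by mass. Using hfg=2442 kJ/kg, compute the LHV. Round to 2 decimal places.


LHV = HHV - hfg * 9 * H
Water correction = 2442 * 9 * 0.145 = 3186.810 kJ/kg
LHV = 48433 - 3186.810 = 45246.19 kJ/kg


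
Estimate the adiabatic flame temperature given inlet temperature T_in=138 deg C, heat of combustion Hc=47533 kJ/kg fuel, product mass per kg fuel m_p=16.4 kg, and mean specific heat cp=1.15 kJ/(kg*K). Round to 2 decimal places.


T_ad = T_in + Hc / (m_p * cp)
Denominator = 16.4 * 1.15 = 18.8600
Temperature rise = 47533 / 18.8600 = 2520.31 K
T_ad = 138 + 2520.31 = 2658.31 deg C


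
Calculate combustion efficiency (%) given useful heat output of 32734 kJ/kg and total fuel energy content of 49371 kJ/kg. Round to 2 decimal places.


Efficiency = (Q_useful / Q_fuel) * 100
Efficiency = (32734 / 49371) * 100
Efficiency = 0.6630 * 100 = 66.30%


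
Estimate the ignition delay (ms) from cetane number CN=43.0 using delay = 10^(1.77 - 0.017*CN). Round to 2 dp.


delay = 10^(1.77 - 0.017*CN)
Exponent = 1.77 - 0.017*43.0 = 1.0390
delay = 10^1.0390 = 10.94 ms


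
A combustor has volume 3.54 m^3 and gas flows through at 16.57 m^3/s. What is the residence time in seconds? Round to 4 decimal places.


tau = V / Q_flow
tau = 3.54 / 16.57 = 0.2136 s


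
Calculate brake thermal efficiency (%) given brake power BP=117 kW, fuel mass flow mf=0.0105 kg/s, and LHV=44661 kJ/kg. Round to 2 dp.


eta_BTE = (BP / (mf * LHV)) * 100
Denominator = 0.0105 * 44661 = 468.9405 kW
eta_BTE = (117 / 468.9405) * 100 = 24.95%


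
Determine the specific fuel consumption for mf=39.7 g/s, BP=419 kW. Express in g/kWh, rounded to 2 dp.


SFC = (mf / BP) * 3600
Rate = 39.7 / 419 = 0.094749 g/(s*kW)
SFC = 0.094749 * 3600 = 341.10 g/kWh


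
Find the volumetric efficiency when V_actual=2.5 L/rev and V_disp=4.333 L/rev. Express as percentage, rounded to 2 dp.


eta_v = (V_actual / V_disp) * 100
Ratio = 2.5 / 4.333 = 0.5770
eta_v = 0.5770 * 100 = 57.70%


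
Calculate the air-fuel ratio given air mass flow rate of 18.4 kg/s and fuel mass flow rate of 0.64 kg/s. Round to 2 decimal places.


AFR = m_air / m_fuel
AFR = 18.4 / 0.64 = 28.75


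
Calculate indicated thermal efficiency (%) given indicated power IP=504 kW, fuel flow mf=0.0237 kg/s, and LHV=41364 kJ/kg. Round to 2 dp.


eta_ith = (IP / (mf * LHV)) * 100
Denominator = 0.0237 * 41364 = 980.3268 kW
eta_ith = (504 / 980.3268) * 100 = 51.41%


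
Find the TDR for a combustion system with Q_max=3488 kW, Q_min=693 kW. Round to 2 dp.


TDR = Q_max / Q_min
TDR = 3488 / 693 = 5.03


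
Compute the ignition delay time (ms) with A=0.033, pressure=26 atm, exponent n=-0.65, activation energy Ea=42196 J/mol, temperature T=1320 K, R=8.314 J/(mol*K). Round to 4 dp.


tau = A * P^n * exp(Ea/(R*T))
P^n = 26^(-0.65) = 0.12030047
Ea/(R*T) = 42196/(8.314*1320) = 3.844920
exp(Ea/(R*T)) = 46.754954
tau = 0.033 * 0.12030047 * 46.754954 = 0.1856 ms


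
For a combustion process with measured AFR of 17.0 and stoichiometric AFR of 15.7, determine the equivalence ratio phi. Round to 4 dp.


phi = AFR_stoich / AFR_actual
phi = 15.7 / 17.0 = 0.9235


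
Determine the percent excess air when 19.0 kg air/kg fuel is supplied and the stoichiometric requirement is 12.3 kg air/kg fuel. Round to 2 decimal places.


Excess air = actual - stoichiometric = 19.0 - 12.3 = 6.70 kg/kg fuel
Excess air % = (excess / stoich) * 100 = (6.70 / 12.3) * 100 = 54.47%


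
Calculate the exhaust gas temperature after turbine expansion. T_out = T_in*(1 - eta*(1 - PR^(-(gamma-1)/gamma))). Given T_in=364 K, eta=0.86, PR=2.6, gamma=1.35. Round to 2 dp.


T_out = T_in * (1 - eta * (1 - PR^(-(gamma-1)/gamma)))
Exponent = -(1.35-1)/1.35 = -0.25925926
PR^exp = 2.6^(-0.25925926) = 0.78057442
Factor = 1 - 0.86*(1 - 0.78057442) = 0.81129400
T_out = 364 * 0.81129400 = 295.31 K


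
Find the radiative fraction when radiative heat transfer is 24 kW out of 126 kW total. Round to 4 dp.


f_rad = Q_rad / Q_total
f_rad = 24 / 126 = 0.1905


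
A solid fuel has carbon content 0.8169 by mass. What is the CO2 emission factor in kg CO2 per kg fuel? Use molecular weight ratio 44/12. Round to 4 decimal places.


EF = C_frac * (M_CO2 / M_C)
EF = 0.8169 * (44/12)
EF = 0.8169 * 3.666667 = 2.9953 kg_CO2/kg_fuel


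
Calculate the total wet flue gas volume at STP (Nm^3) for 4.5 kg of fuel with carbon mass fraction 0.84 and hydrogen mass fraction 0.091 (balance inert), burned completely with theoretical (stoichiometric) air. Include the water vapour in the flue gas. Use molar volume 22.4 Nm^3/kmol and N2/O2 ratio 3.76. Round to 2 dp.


Per kg fuel: CO2 = (C/12 kmol)*22.4 = (0.84/12)*22.4 = 1.56800 Nm^3
Per kg fuel: H2O = (H/2 kmol)*22.4 = (0.091/2)*22.4 = 1.01920 Nm^3
O2 needed per kg fuel = C/12 + H/4 = 0.84/12 + 0.091/4 = 0.09275000 kmol
Per kg fuel: N2 = O2*3.76*22.4 = 0.09275000*3.76*22.4 = 7.81178 Nm^3
Total per kg = 1.56800 + 1.01920 + 7.81178 = 10.39898 Nm^3
Total = 10.39898 * 4.5 = 46.80 Nm^3


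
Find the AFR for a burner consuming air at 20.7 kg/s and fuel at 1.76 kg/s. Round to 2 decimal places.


AFR = m_air / m_fuel
AFR = 20.7 / 1.76 = 11.76


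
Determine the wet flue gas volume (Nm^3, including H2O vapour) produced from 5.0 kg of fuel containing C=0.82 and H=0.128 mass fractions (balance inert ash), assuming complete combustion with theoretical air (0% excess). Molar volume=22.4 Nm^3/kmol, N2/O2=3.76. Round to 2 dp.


Per kg fuel: CO2 = (C/12 kmol)*22.4 = (0.82/12)*22.4 = 1.53067 Nm^3
Per kg fuel: H2O = (H/2 kmol)*22.4 = (0.128/2)*22.4 = 1.43360 Nm^3
O2 needed per kg fuel = C/12 + H/4 = 0.82/12 + 0.128/4 = 0.10033333 kmol
Per kg fuel: N2 = O2*3.76*22.4 = 0.10033333*3.76*22.4 = 8.45047 Nm^3
Total per kg = 1.53067 + 1.43360 + 8.45047 = 11.41474 Nm^3
Total = 11.41474 * 5.0 = 57.07 Nm^3


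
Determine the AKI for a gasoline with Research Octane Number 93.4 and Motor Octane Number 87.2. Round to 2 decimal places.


AKI = (RON + MON) / 2
AKI = (93.4 + 87.2) / 2
AKI = 180.6 / 2 = 90.30


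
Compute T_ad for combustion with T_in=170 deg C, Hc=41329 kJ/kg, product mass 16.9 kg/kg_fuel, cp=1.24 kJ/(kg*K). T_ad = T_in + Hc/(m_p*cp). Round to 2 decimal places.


T_ad = T_in + Hc / (m_p * cp)
Denominator = 16.9 * 1.24 = 20.9560
Temperature rise = 41329 / 20.9560 = 1972.18 K
T_ad = 170 + 1972.18 = 2142.18 deg C


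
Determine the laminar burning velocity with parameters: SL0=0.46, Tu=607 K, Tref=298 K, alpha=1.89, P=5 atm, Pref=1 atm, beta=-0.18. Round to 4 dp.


SL = SL0 * (Tu/Tref)^alpha * (P/Pref)^beta
T ratio = 607/298 = 2.03691275
(T ratio)^alpha = 2.03691275^1.89 = 3.836700
(P/Pref)^beta = 5^(-0.18) = 0.748489
SL = 0.46 * 3.836700 * 0.748489 = 1.3210 m/s


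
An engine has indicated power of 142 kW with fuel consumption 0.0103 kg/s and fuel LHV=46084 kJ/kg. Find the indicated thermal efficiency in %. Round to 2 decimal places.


eta_ith = (IP / (mf * LHV)) * 100
Denominator = 0.0103 * 46084 = 474.6652 kW
eta_ith = (142 / 474.6652) * 100 = 29.92%


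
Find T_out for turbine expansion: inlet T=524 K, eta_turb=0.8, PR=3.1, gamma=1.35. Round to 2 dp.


T_out = T_in * (1 - eta * (1 - PR^(-(gamma-1)/gamma)))
Exponent = -(1.35-1)/1.35 = -0.25925926
PR^exp = 3.1^(-0.25925926) = 0.74577862
Factor = 1 - 0.8*(1 - 0.74577862) = 0.79662290
T_out = 524 * 0.79662290 = 417.43 K


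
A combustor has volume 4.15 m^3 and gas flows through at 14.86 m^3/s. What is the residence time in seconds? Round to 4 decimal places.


tau = V / Q_flow
tau = 4.15 / 14.86 = 0.2793 s


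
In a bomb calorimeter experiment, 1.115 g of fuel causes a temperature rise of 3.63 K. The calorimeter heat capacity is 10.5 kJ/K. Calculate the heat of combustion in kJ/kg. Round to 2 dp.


Hc = C_cal * delta_T / m_fuel
Q_released = 10.5 * 3.63 = 38.1150 kJ
m_fuel = 1.115 g = 1.115/1000 kg = 0.001115 kg
Hc = 38.1150 / 0.001115 = 34183.86 kJ/kg


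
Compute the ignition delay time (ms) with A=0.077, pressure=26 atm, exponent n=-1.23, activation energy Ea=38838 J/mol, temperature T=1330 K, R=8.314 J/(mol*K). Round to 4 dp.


tau = A * P^n * exp(Ea/(R*T))
P^n = 26^(-1.23) = 0.01817954
Ea/(R*T) = 38838/(8.314*1330) = 3.512329
exp(Ea/(R*T)) = 33.526261
tau = 0.077 * 0.01817954 * 33.526261 = 0.0469 ms


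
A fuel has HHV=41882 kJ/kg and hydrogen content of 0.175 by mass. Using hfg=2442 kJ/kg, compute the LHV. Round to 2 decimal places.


LHV = HHV - hfg * 9 * H
Water correction = 2442 * 9 * 0.175 = 3846.150 kJ/kg
LHV = 41882 - 3846.150 = 38035.85 kJ/kg


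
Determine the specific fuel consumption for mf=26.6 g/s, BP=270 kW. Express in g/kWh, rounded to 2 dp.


SFC = (mf / BP) * 3600
Rate = 26.6 / 270 = 0.098519 g/(s*kW)
SFC = 0.098519 * 3600 = 354.67 g/kWh


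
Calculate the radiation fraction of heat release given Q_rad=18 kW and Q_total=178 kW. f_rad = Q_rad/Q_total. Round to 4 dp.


f_rad = Q_rad / Q_total
f_rad = 18 / 178 = 0.1011


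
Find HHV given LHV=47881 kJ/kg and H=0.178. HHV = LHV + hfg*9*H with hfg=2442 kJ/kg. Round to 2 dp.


HHV = LHV + hfg * 9 * H
Water addition = 2442 * 9 * 0.178 = 3912.084 kJ/kg
HHV = 47881 + 3912.084 = 51793.08 kJ/kg


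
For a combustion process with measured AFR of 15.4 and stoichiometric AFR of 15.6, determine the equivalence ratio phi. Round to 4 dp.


phi = AFR_stoich / AFR_actual
phi = 15.6 / 15.4 = 1.0130


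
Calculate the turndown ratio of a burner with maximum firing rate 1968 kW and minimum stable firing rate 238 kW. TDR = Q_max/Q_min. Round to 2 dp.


TDR = Q_max / Q_min
TDR = 1968 / 238 = 8.27


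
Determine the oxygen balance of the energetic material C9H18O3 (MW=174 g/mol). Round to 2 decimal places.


OB = -1600 * (2C + H/2 - O) / MW
Inner = 2*9 + 18/2 - 3 = 24.00
OB = -1600 * 24.00 / 174 = -220.69%


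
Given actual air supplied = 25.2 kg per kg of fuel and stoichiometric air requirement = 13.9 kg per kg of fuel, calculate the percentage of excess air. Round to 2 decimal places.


Excess air = actual - stoichiometric = 25.2 - 13.9 = 11.30 kg/kg fuel
Excess air % = (excess / stoich) * 100 = (11.30 / 13.9) * 100 = 81.29%


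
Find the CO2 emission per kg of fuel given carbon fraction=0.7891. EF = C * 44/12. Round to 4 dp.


EF = C_frac * (M_CO2 / M_C)
EF = 0.7891 * (44/12)
EF = 0.7891 * 3.666667 = 2.8934 kg_CO2/kg_fuel


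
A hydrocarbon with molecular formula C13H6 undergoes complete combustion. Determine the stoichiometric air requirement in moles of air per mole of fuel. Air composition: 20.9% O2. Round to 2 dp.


Balanced combustion: C13H6 + 14.5 O2 -> 13 CO2 + 3 H2O
O2 needed = C + H/4 = 13 + 6/4 = 14.50 moles
Air moles = O2 / 0.209 = 14.50 / 0.209 = 69.38 moles air


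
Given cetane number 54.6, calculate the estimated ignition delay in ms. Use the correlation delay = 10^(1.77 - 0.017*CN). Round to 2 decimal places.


delay = 10^(1.77 - 0.017*CN)
Exponent = 1.77 - 0.017*54.6 = 0.8418
delay = 10^0.8418 = 6.95 ms


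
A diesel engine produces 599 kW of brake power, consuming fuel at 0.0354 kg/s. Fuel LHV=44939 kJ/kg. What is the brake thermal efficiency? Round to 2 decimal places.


eta_BTE = (BP / (mf * LHV)) * 100
Denominator = 0.0354 * 44939 = 1590.8406 kW
eta_BTE = (599 / 1590.8406) * 100 = 37.65%


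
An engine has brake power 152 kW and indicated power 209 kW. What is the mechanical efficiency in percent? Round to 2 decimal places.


eta_mech = (BP / IP) * 100
Ratio = 152 / 209 = 0.7273
eta_mech = 0.7273 * 100 = 72.73%


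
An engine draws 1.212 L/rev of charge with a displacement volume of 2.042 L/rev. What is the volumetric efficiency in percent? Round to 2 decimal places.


eta_v = (V_actual / V_disp) * 100
Ratio = 1.212 / 2.042 = 0.5935
eta_v = 0.5935 * 100 = 59.35%


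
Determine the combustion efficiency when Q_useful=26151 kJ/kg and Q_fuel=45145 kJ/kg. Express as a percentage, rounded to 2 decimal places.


Efficiency = (Q_useful / Q_fuel) * 100
Efficiency = (26151 / 45145) * 100
Efficiency = 0.5793 * 100 = 57.93%


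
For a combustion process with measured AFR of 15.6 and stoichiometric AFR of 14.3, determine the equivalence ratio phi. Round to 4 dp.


phi = AFR_stoich / AFR_actual
phi = 14.3 / 15.6 = 0.9167


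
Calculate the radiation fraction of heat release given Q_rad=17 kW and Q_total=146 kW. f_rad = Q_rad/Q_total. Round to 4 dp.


f_rad = Q_rad / Q_total
f_rad = 17 / 146 = 0.1164


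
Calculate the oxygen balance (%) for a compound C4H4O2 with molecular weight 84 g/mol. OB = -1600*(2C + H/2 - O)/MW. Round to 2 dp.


OB = -1600 * (2C + H/2 - O) / MW
Inner = 2*4 + 4/2 - 2 = 8.00
OB = -1600 * 8.00 / 84 = -152.38%


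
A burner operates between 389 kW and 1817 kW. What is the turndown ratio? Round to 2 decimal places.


TDR = Q_max / Q_min
TDR = 1817 / 389 = 4.67


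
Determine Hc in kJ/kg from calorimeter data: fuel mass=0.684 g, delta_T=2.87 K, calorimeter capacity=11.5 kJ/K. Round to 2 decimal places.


Hc = C_cal * delta_T / m_fuel
Q_released = 11.5 * 2.87 = 33.0050 kJ
m_fuel = 0.684 g = 0.684/1000 kg = 0.000684 kg
Hc = 33.0050 / 0.000684 = 48252.92 kJ/kg


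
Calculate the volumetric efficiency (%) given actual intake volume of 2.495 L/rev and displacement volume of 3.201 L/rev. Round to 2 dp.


eta_v = (V_actual / V_disp) * 100
Ratio = 2.495 / 3.201 = 0.7794
eta_v = 0.7794 * 100 = 77.94%


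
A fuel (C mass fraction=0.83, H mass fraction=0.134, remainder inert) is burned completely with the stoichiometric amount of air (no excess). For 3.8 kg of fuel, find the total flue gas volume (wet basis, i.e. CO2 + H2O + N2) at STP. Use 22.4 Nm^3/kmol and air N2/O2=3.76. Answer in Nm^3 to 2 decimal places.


Per kg fuel: CO2 = (C/12 kmol)*22.4 = (0.83/12)*22.4 = 1.54933 Nm^3
Per kg fuel: H2O = (H/2 kmol)*22.4 = (0.134/2)*22.4 = 1.50080 Nm^3
O2 needed per kg fuel = C/12 + H/4 = 0.83/12 + 0.134/4 = 0.10266667 kmol
Per kg fuel: N2 = O2*3.76*22.4 = 0.10266667*3.76*22.4 = 8.64700 Nm^3
Total per kg = 1.54933 + 1.50080 + 8.64700 = 11.69713 Nm^3
Total = 11.69713 * 3.8 = 44.45 Nm^3


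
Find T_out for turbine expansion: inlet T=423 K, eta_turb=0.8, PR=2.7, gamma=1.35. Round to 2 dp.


T_out = T_in * (1 - eta * (1 - PR^(-(gamma-1)/gamma)))
Exponent = -(1.35-1)/1.35 = -0.25925926
PR^exp = 2.7^(-0.25925926) = 0.77297411
Factor = 1 - 0.8*(1 - 0.77297411) = 0.81837929
T_out = 423 * 0.81837929 = 346.17 K


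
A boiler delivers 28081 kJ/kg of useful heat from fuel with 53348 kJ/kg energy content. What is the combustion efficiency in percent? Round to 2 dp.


Efficiency = (Q_useful / Q_fuel) * 100
Efficiency = (28081 / 53348) * 100
Efficiency = 0.5264 * 100 = 52.64%


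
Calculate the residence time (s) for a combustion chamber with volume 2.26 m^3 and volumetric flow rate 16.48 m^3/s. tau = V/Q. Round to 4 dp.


tau = V / Q_flow
tau = 2.26 / 16.48 = 0.1371 s


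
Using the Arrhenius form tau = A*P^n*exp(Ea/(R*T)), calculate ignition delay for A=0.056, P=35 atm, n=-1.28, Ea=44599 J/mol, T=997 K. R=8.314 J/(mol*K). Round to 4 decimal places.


tau = A * P^n * exp(Ea/(R*T))
P^n = 35^(-1.28) = 0.01055827
Ea/(R*T) = 44599/(8.314*997) = 5.380467
exp(Ea/(R*T)) = 217.123569
tau = 0.056 * 0.01055827 * 217.123569 = 0.1284 ms


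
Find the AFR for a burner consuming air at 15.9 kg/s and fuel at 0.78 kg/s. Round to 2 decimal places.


AFR = m_air / m_fuel
AFR = 15.9 / 0.78 = 20.38


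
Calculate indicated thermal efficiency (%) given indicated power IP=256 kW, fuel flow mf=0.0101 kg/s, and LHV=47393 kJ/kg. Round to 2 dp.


eta_ith = (IP / (mf * LHV)) * 100
Denominator = 0.0101 * 47393 = 478.6693 kW
eta_ith = (256 / 478.6693) * 100 = 53.48%


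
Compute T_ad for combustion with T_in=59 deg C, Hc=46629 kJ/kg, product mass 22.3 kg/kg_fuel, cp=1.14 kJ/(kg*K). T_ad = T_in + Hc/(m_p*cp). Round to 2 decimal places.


T_ad = T_in + Hc / (m_p * cp)
Denominator = 22.3 * 1.14 = 25.4220
Temperature rise = 46629 / 25.4220 = 1834.20 K
T_ad = 59 + 1834.20 = 1893.20 deg C


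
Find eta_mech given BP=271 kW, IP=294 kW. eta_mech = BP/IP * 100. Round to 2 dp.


eta_mech = (BP / IP) * 100
Ratio = 271 / 294 = 0.9218
eta_mech = 0.9218 * 100 = 92.18%


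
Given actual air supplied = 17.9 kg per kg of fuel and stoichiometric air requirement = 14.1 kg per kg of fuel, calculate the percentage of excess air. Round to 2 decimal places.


Excess air = actual - stoichiometric = 17.9 - 14.1 = 3.80 kg/kg fuel
Excess air % = (excess / stoich) * 100 = (3.80 / 14.1) * 100 = 26.95%


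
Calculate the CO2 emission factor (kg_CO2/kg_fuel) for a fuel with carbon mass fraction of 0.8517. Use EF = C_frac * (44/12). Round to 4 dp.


EF = C_frac * (M_CO2 / M_C)
EF = 0.8517 * (44/12)
EF = 0.8517 * 3.666667 = 3.1229 kg_CO2/kg_fuel


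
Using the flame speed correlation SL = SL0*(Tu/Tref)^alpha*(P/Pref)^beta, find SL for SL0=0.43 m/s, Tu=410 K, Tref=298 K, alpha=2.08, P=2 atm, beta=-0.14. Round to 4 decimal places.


SL = SL0 * (Tu/Tref)^alpha * (P/Pref)^beta
T ratio = 410/298 = 1.37583893
(T ratio)^alpha = 1.37583893^2.08 = 1.941872
(P/Pref)^beta = 2^(-0.14) = 0.907519
SL = 0.43 * 1.941872 * 0.907519 = 0.7578 m/s


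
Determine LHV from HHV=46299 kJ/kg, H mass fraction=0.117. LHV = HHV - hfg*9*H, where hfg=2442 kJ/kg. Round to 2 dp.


LHV = HHV - hfg * 9 * H
Water correction = 2442 * 9 * 0.117 = 2571.426 kJ/kg
LHV = 46299 - 2571.426 = 43727.57 kJ/kg


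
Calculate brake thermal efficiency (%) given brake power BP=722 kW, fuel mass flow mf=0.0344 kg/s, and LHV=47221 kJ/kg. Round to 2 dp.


eta_BTE = (BP / (mf * LHV)) * 100
Denominator = 0.0344 * 47221 = 1624.4024 kW
eta_BTE = (722 / 1624.4024) * 100 = 44.45%


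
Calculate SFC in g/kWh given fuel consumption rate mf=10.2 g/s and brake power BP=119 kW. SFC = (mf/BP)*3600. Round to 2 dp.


SFC = (mf / BP) * 3600
Rate = 10.2 / 119 = 0.085714 g/(s*kW)
SFC = 0.085714 * 3600 = 308.57 g/kWh


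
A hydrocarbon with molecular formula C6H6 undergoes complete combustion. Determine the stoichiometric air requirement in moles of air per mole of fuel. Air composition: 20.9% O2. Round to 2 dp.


Balanced combustion: C6H6 + 7.5 O2 -> 6 CO2 + 3 H2O
O2 needed = C + H/4 = 6 + 6/4 = 7.50 moles
Air moles = O2 / 0.209 = 7.50 / 0.209 = 35.89 moles air


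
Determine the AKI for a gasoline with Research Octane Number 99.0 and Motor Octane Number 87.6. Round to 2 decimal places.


AKI = (RON + MON) / 2
AKI = (99.0 + 87.6) / 2
AKI = 186.6 / 2 = 93.30


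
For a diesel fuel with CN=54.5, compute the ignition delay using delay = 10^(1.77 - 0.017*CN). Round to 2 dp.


delay = 10^(1.77 - 0.017*CN)
Exponent = 1.77 - 0.017*54.5 = 0.8435
delay = 10^0.8435 = 6.97 ms


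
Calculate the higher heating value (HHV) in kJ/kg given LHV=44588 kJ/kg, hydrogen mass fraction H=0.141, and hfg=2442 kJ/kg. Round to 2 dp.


HHV = LHV + hfg * 9 * H
Water addition = 2442 * 9 * 0.141 = 3098.898 kJ/kg
HHV = 44588 + 3098.898 = 47686.90 kJ/kg


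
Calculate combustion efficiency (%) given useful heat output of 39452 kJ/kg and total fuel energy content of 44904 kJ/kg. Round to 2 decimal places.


Efficiency = (Q_useful / Q_fuel) * 100
Efficiency = (39452 / 44904) * 100
Efficiency = 0.8786 * 100 = 87.86%


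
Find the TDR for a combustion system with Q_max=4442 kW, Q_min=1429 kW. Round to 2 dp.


TDR = Q_max / Q_min
TDR = 4442 / 1429 = 3.11


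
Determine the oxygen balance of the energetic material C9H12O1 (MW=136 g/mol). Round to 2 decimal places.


OB = -1600 * (2C + H/2 - O) / MW
Inner = 2*9 + 12/2 - 1 = 23.00
OB = -1600 * 23.00 / 136 = -270.59%


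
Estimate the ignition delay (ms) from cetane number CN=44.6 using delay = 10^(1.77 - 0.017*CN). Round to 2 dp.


delay = 10^(1.77 - 0.017*CN)
Exponent = 1.77 - 0.017*44.6 = 1.0118
delay = 10^1.0118 = 10.28 ms


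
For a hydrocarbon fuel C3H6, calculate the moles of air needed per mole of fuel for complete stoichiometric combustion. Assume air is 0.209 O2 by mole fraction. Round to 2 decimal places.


Balanced combustion: C3H6 + 4.5 O2 -> 3 CO2 + 3 H2O
O2 needed = C + H/4 = 3 + 6/4 = 4.50 moles
Air moles = O2 / 0.209 = 4.50 / 0.209 = 21.53 moles air


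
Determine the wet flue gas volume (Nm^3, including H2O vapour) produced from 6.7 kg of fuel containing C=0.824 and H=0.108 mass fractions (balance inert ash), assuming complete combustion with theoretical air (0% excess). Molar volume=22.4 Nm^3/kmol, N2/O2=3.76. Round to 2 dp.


Per kg fuel: CO2 = (C/12 kmol)*22.4 = (0.824/12)*22.4 = 1.53813 Nm^3
Per kg fuel: H2O = (H/2 kmol)*22.4 = (0.108/2)*22.4 = 1.20960 Nm^3
O2 needed per kg fuel = C/12 + H/4 = 0.824/12 + 0.108/4 = 0.09566667 kmol
Per kg fuel: N2 = O2*3.76*22.4 = 0.09566667*3.76*22.4 = 8.05743 Nm^3
Total per kg = 1.53813 + 1.20960 + 8.05743 = 10.80516 Nm^3
Total = 10.80516 * 6.7 = 72.39 Nm^3


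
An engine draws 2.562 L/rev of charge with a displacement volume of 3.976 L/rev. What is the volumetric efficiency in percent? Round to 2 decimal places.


eta_v = (V_actual / V_disp) * 100
Ratio = 2.562 / 3.976 = 0.6444
eta_v = 0.6444 * 100 = 64.44%


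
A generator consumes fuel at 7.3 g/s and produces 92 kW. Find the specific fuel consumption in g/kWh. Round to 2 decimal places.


SFC = (mf / BP) * 3600
Rate = 7.3 / 92 = 0.079348 g/(s*kW)
SFC = 0.079348 * 3600 = 285.65 g/kWh


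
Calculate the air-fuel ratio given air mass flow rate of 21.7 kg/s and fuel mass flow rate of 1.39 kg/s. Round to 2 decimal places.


AFR = m_air / m_fuel
AFR = 21.7 / 1.39 = 15.61


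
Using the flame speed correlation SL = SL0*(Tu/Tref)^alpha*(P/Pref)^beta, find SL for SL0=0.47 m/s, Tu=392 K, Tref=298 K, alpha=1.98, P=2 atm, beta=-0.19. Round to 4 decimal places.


SL = SL0 * (Tu/Tref)^alpha * (P/Pref)^beta
T ratio = 392/298 = 1.31543624
(T ratio)^alpha = 1.31543624^1.98 = 1.720910
(P/Pref)^beta = 2^(-0.19) = 0.876606
SL = 0.47 * 1.720910 * 0.876606 = 0.7090 m/s


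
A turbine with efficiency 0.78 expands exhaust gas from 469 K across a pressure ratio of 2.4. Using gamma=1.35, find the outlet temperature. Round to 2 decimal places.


T_out = T_in * (1 - eta * (1 - PR^(-(gamma-1)/gamma)))
Exponent = -(1.35-1)/1.35 = -0.25925926
PR^exp = 2.4^(-0.25925926) = 0.79694200
Factor = 1 - 0.78*(1 - 0.79694200) = 0.84161476
T_out = 469 * 0.84161476 = 394.72 K


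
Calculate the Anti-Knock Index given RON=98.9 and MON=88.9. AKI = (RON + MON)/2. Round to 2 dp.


AKI = (RON + MON) / 2
AKI = (98.9 + 88.9) / 2
AKI = 187.8 / 2 = 93.90


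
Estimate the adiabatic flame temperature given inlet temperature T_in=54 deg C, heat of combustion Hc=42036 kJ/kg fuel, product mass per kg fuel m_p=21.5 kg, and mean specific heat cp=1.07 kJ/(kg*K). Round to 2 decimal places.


T_ad = T_in + Hc / (m_p * cp)
Denominator = 21.5 * 1.07 = 23.0050
Temperature rise = 42036 / 23.0050 = 1827.25 K
T_ad = 54 + 1827.25 = 1881.25 deg C


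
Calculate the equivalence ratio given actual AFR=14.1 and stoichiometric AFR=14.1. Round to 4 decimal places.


phi = AFR_stoich / AFR_actual
phi = 14.1 / 14.1 = 1.0000


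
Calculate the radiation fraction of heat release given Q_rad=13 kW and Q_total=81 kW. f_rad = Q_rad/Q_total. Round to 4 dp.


f_rad = Q_rad / Q_total
f_rad = 13 / 81 = 0.1605


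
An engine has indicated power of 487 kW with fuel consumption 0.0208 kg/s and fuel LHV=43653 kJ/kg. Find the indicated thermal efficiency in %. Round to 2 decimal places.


eta_ith = (IP / (mf * LHV)) * 100
Denominator = 0.0208 * 43653 = 907.9824 kW
eta_ith = (487 / 907.9824) * 100 = 53.64%


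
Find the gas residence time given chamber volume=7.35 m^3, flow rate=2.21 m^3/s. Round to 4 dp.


tau = V / Q_flow
tau = 7.35 / 2.21 = 3.3258 s


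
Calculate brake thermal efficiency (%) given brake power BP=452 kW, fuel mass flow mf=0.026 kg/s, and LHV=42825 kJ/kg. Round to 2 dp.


eta_BTE = (BP / (mf * LHV)) * 100
Denominator = 0.026 * 42825 = 1113.4500 kW
eta_BTE = (452 / 1113.4500) * 100 = 40.59%


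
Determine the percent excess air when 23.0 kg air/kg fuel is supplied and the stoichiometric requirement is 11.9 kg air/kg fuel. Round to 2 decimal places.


Excess air = actual - stoichiometric = 23.0 - 11.9 = 11.10 kg/kg fuel
Excess air % = (excess / stoich) * 100 = (11.10 / 11.9) * 100 = 93.28%


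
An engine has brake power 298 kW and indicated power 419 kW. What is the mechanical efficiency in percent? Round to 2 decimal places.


eta_mech = (BP / IP) * 100
Ratio = 298 / 419 = 0.7112
eta_mech = 0.7112 * 100 = 71.12%


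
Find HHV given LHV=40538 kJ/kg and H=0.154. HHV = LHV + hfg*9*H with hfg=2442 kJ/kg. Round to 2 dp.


HHV = LHV + hfg * 9 * H
Water addition = 2442 * 9 * 0.154 = 3384.612 kJ/kg
HHV = 40538 + 3384.612 = 43922.61 kJ/kg


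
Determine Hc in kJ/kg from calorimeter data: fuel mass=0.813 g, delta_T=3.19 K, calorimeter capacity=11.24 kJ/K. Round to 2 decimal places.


Hc = C_cal * delta_T / m_fuel
Q_released = 11.24 * 3.19 = 35.8556 kJ
m_fuel = 0.813 g = 0.813/1000 kg = 0.000813 kg
Hc = 35.8556 / 0.000813 = 44102.83 kJ/kg


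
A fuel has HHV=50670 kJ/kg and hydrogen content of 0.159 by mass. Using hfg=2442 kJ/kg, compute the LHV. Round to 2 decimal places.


LHV = HHV - hfg * 9 * H
Water correction = 2442 * 9 * 0.159 = 3494.502 kJ/kg
LHV = 50670 - 3494.502 = 47175.50 kJ/kg


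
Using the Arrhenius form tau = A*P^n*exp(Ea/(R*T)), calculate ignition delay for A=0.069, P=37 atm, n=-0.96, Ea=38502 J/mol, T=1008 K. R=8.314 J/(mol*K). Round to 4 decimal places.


tau = A * P^n * exp(Ea/(R*T))
P^n = 37^(-0.96) = 0.03122672
Ea/(R*T) = 38502/(8.314*1008) = 4.594230
exp(Ea/(R*T)) = 98.911948
tau = 0.069 * 0.03122672 * 98.911948 = 0.2131 ms


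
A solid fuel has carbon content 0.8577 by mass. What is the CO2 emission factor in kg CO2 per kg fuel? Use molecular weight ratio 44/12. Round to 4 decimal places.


EF = C_frac * (M_CO2 / M_C)
EF = 0.8577 * (44/12)
EF = 0.8577 * 3.666667 = 3.1449 kg_CO2/kg_fuel


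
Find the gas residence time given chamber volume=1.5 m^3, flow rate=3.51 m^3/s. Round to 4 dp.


tau = V / Q_flow
tau = 1.5 / 3.51 = 0.4274 s


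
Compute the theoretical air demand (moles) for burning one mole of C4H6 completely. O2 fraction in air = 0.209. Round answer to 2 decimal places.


Balanced combustion: C4H6 + 5.5 O2 -> 4 CO2 + 3 H2O
O2 needed = C + H/4 = 4 + 6/4 = 5.50 moles
Air moles = O2 / 0.209 = 5.50 / 0.209 = 26.32 moles air


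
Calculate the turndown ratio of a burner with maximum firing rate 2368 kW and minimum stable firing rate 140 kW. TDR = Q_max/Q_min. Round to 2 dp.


TDR = Q_max / Q_min
TDR = 2368 / 140 = 16.91


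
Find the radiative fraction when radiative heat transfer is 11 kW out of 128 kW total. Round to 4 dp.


f_rad = Q_rad / Q_total
f_rad = 11 / 128 = 0.0859


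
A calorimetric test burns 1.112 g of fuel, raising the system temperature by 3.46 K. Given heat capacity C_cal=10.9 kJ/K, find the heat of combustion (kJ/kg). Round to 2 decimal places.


Hc = C_cal * delta_T / m_fuel
Q_released = 10.9 * 3.46 = 37.7140 kJ
m_fuel = 1.112 g = 1.112/1000 kg = 0.001112 kg
Hc = 37.7140 / 0.001112 = 33915.47 kJ/kg


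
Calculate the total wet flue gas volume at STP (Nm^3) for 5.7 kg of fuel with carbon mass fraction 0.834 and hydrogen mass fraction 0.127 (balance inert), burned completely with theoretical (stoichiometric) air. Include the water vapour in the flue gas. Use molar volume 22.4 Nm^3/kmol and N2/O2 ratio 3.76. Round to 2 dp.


Per kg fuel: CO2 = (C/12 kmol)*22.4 = (0.834/12)*22.4 = 1.55680 Nm^3
Per kg fuel: H2O = (H/2 kmol)*22.4 = (0.127/2)*22.4 = 1.42240 Nm^3
O2 needed per kg fuel = C/12 + H/4 = 0.834/12 + 0.127/4 = 0.10125000 kmol
Per kg fuel: N2 = O2*3.76*22.4 = 0.10125000*3.76*22.4 = 8.52768 Nm^3
Total per kg = 1.55680 + 1.42240 + 8.52768 = 11.50688 Nm^3
Total = 11.50688 * 5.7 = 65.59 Nm^3


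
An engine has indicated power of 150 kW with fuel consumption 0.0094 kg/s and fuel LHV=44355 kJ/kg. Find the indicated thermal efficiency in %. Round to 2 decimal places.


eta_ith = (IP / (mf * LHV)) * 100
Denominator = 0.0094 * 44355 = 416.9370 kW
eta_ith = (150 / 416.9370) * 100 = 35.98%


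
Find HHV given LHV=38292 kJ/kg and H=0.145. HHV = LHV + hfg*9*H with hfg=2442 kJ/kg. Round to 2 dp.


HHV = LHV + hfg * 9 * H
Water addition = 2442 * 9 * 0.145 = 3186.810 kJ/kg
HHV = 38292 + 3186.810 = 41478.81 kJ/kg


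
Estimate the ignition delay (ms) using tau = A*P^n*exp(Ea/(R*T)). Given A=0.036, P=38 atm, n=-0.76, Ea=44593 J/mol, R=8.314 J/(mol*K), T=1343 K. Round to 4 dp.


tau = A * P^n * exp(Ea/(R*T))
P^n = 38^(-0.76) = 0.06300347
Ea/(R*T) = 44593/(8.314*1343) = 3.993748
exp(Ea/(R*T)) = 54.257867
tau = 0.036 * 0.06300347 * 54.257867 = 0.1231 ms


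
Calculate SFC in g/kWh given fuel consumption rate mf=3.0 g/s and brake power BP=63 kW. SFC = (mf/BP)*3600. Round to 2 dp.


SFC = (mf / BP) * 3600
Rate = 3.0 / 63 = 0.047619 g/(s*kW)
SFC = 0.047619 * 3600 = 171.43 g/kWh


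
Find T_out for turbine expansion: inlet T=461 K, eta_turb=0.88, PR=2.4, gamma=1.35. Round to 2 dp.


T_out = T_in * (1 - eta * (1 - PR^(-(gamma-1)/gamma)))
Exponent = -(1.35-1)/1.35 = -0.25925926
PR^exp = 2.4^(-0.25925926) = 0.79694200
Factor = 1 - 0.88*(1 - 0.79694200) = 0.82130896
T_out = 461 * 0.82130896 = 378.62 K


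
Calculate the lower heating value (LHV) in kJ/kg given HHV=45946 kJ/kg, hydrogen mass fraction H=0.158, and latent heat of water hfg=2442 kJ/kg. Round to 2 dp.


LHV = HHV - hfg * 9 * H
Water correction = 2442 * 9 * 0.158 = 3472.524 kJ/kg
LHV = 45946 - 3472.524 = 42473.48 kJ/kg


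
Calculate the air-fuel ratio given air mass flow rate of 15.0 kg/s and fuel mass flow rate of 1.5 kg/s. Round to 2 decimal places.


AFR = m_air / m_fuel
AFR = 15.0 / 1.5 = 10.00


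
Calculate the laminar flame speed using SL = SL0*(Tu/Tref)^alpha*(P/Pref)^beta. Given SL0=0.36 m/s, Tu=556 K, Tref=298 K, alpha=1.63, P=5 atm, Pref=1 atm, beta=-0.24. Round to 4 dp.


SL = SL0 * (Tu/Tref)^alpha * (P/Pref)^beta
T ratio = 556/298 = 1.86577181
(T ratio)^alpha = 1.86577181^1.63 = 2.763754
(P/Pref)^beta = 5^(-0.24) = 0.679590
SL = 0.36 * 2.763754 * 0.679590 = 0.6762 m/s


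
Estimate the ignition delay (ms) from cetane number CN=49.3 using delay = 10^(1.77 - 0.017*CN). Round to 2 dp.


delay = 10^(1.77 - 0.017*CN)
Exponent = 1.77 - 0.017*49.3 = 0.9319
delay = 10^0.9319 = 8.55 ms


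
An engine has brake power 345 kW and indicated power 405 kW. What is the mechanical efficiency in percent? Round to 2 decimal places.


eta_mech = (BP / IP) * 100
Ratio = 345 / 405 = 0.8519
eta_mech = 0.8519 * 100 = 85.19%


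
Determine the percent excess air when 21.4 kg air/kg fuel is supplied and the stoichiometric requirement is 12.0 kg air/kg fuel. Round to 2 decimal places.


Excess air = actual - stoichiometric = 21.4 - 12.0 = 9.40 kg/kg fuel
Excess air % = (excess / stoich) * 100 = (9.40 / 12.0) * 100 = 78.33%


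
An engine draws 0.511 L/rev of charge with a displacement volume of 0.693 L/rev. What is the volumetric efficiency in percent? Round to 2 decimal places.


eta_v = (V_actual / V_disp) * 100
Ratio = 0.511 / 0.693 = 0.7374
eta_v = 0.7374 * 100 = 73.74%


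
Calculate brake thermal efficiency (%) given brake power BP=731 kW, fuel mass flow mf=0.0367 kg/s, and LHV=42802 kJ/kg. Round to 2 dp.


eta_BTE = (BP / (mf * LHV)) * 100
Denominator = 0.0367 * 42802 = 1570.8334 kW
eta_BTE = (731 / 1570.8334) * 100 = 46.54%


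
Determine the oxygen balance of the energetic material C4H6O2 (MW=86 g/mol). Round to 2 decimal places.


OB = -1600 * (2C + H/2 - O) / MW
Inner = 2*4 + 6/2 - 2 = 9.00
OB = -1600 * 9.00 / 86 = -167.44%


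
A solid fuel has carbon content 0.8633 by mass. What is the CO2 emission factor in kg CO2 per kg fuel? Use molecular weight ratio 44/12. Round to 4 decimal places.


EF = C_frac * (M_CO2 / M_C)
EF = 0.8633 * (44/12)
EF = 0.8633 * 3.666667 = 3.1654 kg_CO2/kg_fuel


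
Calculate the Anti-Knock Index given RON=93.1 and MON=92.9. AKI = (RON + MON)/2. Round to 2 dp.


AKI = (RON + MON) / 2
AKI = (93.1 + 92.9) / 2
AKI = 186.0 / 2 = 93.00


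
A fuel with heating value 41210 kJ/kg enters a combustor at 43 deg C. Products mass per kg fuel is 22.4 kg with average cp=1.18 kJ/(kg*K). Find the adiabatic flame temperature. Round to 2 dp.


T_ad = T_in + Hc / (m_p * cp)
Denominator = 22.4 * 1.18 = 26.4320
Temperature rise = 41210 / 26.4320 = 1559.10 K
T_ad = 43 + 1559.10 = 1602.10 deg C


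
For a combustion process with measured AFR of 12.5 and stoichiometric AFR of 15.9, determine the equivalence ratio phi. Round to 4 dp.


phi = AFR_stoich / AFR_actual
phi = 15.9 / 12.5 = 1.2720


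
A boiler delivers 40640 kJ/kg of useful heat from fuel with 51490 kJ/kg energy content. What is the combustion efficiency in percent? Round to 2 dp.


Efficiency = (Q_useful / Q_fuel) * 100
Efficiency = (40640 / 51490) * 100
Efficiency = 0.7893 * 100 = 78.93%


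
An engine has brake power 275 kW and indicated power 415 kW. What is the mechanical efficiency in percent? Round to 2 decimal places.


eta_mech = (BP / IP) * 100
Ratio = 275 / 415 = 0.6627
eta_mech = 0.6627 * 100 = 66.27%


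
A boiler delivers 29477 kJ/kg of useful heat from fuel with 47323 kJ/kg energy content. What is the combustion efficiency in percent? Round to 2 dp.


Efficiency = (Q_useful / Q_fuel) * 100
Efficiency = (29477 / 47323) * 100
Efficiency = 0.6229 * 100 = 62.29%


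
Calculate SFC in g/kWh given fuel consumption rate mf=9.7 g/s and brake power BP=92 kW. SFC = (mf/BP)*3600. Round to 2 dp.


SFC = (mf / BP) * 3600
Rate = 9.7 / 92 = 0.105435 g/(s*kW)
SFC = 0.105435 * 3600 = 379.57 g/kWh


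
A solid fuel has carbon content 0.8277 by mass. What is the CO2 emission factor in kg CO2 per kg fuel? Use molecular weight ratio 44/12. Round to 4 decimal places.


EF = C_frac * (M_CO2 / M_C)
EF = 0.8277 * (44/12)
EF = 0.8277 * 3.666667 = 3.0349 kg_CO2/kg_fuel


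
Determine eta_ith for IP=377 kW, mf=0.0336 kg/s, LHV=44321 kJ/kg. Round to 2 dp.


eta_ith = (IP / (mf * LHV)) * 100
Denominator = 0.0336 * 44321 = 1489.1856 kW
eta_ith = (377 / 1489.1856) * 100 = 25.32%


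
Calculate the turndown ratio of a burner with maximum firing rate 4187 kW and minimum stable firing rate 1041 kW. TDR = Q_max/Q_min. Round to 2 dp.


TDR = Q_max / Q_min
TDR = 4187 / 1041 = 4.02


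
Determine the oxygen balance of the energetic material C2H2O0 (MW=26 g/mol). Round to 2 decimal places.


OB = -1600 * (2C + H/2 - O) / MW
Inner = 2*2 + 2/2 - 0 = 5.00
OB = -1600 * 5.00 / 26 = -307.69%


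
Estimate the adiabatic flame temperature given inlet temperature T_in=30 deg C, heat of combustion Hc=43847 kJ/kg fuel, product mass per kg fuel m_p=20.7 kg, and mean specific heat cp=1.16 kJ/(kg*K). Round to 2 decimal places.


T_ad = T_in + Hc / (m_p * cp)
Denominator = 20.7 * 1.16 = 24.0120
Temperature rise = 43847 / 24.0120 = 1826.05 K
T_ad = 30 + 1826.05 = 1856.05 deg C


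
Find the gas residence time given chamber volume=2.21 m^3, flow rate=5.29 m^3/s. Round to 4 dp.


tau = V / Q_flow
tau = 2.21 / 5.29 = 0.4178 s


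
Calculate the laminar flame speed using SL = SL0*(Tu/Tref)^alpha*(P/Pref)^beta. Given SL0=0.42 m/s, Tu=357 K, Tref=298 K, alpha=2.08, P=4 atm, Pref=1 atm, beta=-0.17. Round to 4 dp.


SL = SL0 * (Tu/Tref)^alpha * (P/Pref)^beta
T ratio = 357/298 = 1.19798658
(T ratio)^alpha = 1.19798658^2.08 = 1.456063
(P/Pref)^beta = 4^(-0.17) = 0.790041
SL = 0.42 * 1.456063 * 0.790041 = 0.4831 m/s


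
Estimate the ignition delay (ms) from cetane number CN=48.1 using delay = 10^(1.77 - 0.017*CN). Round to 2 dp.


delay = 10^(1.77 - 0.017*CN)
Exponent = 1.77 - 0.017*48.1 = 0.9523
delay = 10^0.9523 = 8.96 ms


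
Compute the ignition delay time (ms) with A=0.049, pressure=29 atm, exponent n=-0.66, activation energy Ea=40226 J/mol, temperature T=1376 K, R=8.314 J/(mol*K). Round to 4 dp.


tau = A * P^n * exp(Ea/(R*T))
P^n = 29^(-0.66) = 0.10834711
Ea/(R*T) = 40226/(8.314*1376) = 3.516239
exp(Ea/(R*T)) = 33.657606
tau = 0.049 * 0.10834711 * 33.657606 = 0.1787 ms


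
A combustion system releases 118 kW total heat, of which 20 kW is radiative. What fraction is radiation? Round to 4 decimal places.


f_rad = Q_rad / Q_total
f_rad = 20 / 118 = 0.1695


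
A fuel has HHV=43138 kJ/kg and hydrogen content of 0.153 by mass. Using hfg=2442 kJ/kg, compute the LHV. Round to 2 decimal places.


LHV = HHV - hfg * 9 * H
Water correction = 2442 * 9 * 0.153 = 3362.634 kJ/kg
LHV = 43138 - 3362.634 = 39775.37 kJ/kg
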